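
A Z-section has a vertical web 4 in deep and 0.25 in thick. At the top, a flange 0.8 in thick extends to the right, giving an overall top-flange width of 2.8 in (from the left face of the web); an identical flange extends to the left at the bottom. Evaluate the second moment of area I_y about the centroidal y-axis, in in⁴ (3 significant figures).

Decompose the section into non-overlapping parts with the origin at the bottom-left of its bounding rectangle.
Web: 0.25 × 4, A = 1 in², x = 2.675 in, Ī = 0.0052083 in⁴.
Top flange (beyond web): 2.55 × 0.8, A = 2.04 in², x = 4.075 in, Ī = 1.1054 in⁴.
Bottom flange (beyond web): 2.55 × 0.8, A = 2.04 in², x = 1.275 in, Ī = 1.1054 in⁴.
Centroid: x̄ = ΣA·x / ΣA = 2.675 in.
Transfer each piece to the centroidal y-axis using Ī + A·d² with d = x − 2.675:
  web: d = 0 in → contributes +0.0052083 in⁴
  top flange (beyond web): d = 1.4 in → contributes +5.1038 in⁴
  bottom flange (beyond web): d = -1.4 in → contributes +5.1038 in⁴
Total I = 10.213 in⁴.

I_y ≈ 10.2 in⁴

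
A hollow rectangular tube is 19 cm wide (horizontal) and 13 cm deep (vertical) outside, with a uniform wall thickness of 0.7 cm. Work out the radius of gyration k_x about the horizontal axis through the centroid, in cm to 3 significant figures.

Break the section into simple shapes (no overlaps), measuring from the bottom-left corner of the bounding box.
Outer rectangle: 19 × 13, A = 247 cm², y = 6.5 cm, Ī = 3478.6 cm⁴.
Inner void (subtracted): 17.6 × 11.6, A = 204.16 cm², y = 6.5 cm, Ī = 2289.3 cm⁴.
By symmetry the centroid is at mid-height, ȳ = 6.5 cm.
All pieces are centred on the horizontal axis through the centroid, so I = ΣĪ (holes subtracted) = 1189.3 cm⁴.
Radius of gyration: k = √(I/A) = √(1189.3 / 42.84) = 5.2688 cm.

k_x ≈ 5.27 cm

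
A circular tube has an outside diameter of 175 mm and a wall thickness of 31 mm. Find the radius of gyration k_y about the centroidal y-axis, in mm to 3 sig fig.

k_y ≈ 52.1 mm

Treat the section as a set of non-overlapping primitives; coordinates are from the bounding-box lower-left.
Outer circle: ⌀175, A = 24 053 mm², x = 87.5 mm, Ī = 46 038 598 mm⁴.
Bore (subtracted): ⌀113, A = 10 029 mm², x = 87.5 mm, Ī = 8 003 569 mm⁴.
By symmetry the centroid is at mid-width, x̄ = 87.5 mm.
All pieces are centred on the centroidal y-axis, so I = ΣĪ (holes subtracted) = 38 035 030 mm⁴.
Radius of gyration: k = √(I/A) = √(38 035 030 / 14 024) = 52.078 mm.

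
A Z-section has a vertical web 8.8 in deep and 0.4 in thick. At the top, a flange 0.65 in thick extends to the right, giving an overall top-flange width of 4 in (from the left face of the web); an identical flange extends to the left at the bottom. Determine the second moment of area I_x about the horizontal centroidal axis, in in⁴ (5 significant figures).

I_x ≈ 100.59 in⁴

Split into non-overlapping primitives; take the origin at the lower-left of the bounding box.
Web: 0.4 × 8.8, A = 3.52 in², y = 4.4 in, Ī = 22.71573 in⁴.
Top flange (beyond web): 3.6 × 0.65, A = 2.34 in², y = 8.475 in, Ī = 0.0823875 in⁴.
Bottom flange (beyond web): 3.6 × 0.65, A = 2.34 in², y = 0.325 in, Ī = 0.0823875 in⁴.
Centroid: ȳ = ΣA·y / ΣA = 4.4 in.
Transfer each piece to the horizontal centroidal axis using Ī + A·d² with d = y − 4.4:
  web: d = 0 in → contributes +22.71573 in⁴
  top flange (beyond web): d = 4.075 in → contributes +38.93955 in⁴
  bottom flange (beyond web): d = -4.075 in → contributes +38.93955 in⁴
Total I = 100.5948 in⁴.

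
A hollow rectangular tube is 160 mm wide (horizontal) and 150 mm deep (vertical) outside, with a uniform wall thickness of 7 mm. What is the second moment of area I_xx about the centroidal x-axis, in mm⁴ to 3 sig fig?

I_xx ≈ 1.44 × 10⁷ mm⁴

Break the section into simple shapes (no overlaps), measuring from the bottom-left corner of the bounding box.
Outer rectangle: 160 × 150, A = 24 000 mm², y = 75 mm, Ī = 45 000 000 mm⁴.
Inner void (subtracted): 146 × 136, A = 19 856 mm², y = 75 mm, Ī = 30 604 715 mm⁴.
By symmetry the centroid is at mid-height, ȳ = 75 mm.
All pieces are centred on the centroidal x-axis, so I = ΣĪ (holes subtracted) = 14 395 285 mm⁴.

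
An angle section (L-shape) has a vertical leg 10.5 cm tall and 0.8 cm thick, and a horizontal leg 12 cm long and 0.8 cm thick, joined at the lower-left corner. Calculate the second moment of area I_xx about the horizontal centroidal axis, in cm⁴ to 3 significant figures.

I_xx ≈ 180 cm⁴

Split into non-overlapping primitives; take the origin at the lower-left of the bounding box.
Vertical leg: 0.8 × 10.5, A = 8.4 cm², y = 5.25 cm, Ī = 77.175 cm⁴.
Horizontal leg (remainder): 11.2 × 0.8, A = 8.96 cm², y = 0.4 cm, Ī = 0.47787 cm⁴.
Centroid: ȳ = ΣA·y / ΣA = 2.7468 cm.
Transfer each piece to the horizontal centroidal axis using Ī + A·d² with d = y − 2.7468:
  vertical leg: d = 2.5032 cm → contributes +129.81 cm⁴
  horizontal leg (remainder): d = -2.3468 cm → contributes +49.824 cm⁴
Total I = 179.63 cm⁴.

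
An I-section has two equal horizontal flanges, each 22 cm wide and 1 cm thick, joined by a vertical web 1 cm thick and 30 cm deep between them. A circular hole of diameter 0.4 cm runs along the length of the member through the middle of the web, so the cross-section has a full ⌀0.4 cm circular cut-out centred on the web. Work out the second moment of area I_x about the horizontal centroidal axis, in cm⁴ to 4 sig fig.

Split into non-overlapping primitives; take the origin at the lower-left of the bounding box.
Bottom flange: 22 × 1, A = 22 cm², y = 0.5 cm, Ī = 1.83333 cm⁴.
Web: 1 × 30, A = 30 cm², y = 16 cm, Ī = 2 250 cm⁴.
Top flange: 22 × 1, A = 22 cm², y = 31.5 cm, Ī = 1.83333 cm⁴.
Hole (subtracted): ⌀0.4, A = 0.125664 cm², y = 16 cm, Ī = 0.00125664 cm⁴.
By symmetry the centroid is at mid-height, ȳ = 16 cm.
Transfer each piece to the horizontal centroidal axis using Ī + A·d² with d = y − 16:
  bottom flange: d = -15.5 cm → contributes +5287.33 cm⁴
  web: d = 0 cm → contributes +2 250 cm⁴
  top flange: d = 15.5 cm → contributes +5287.33 cm⁴
  hole: d = 0 cm → contributes −0.00125664 cm⁴
Total I = 12824.7 cm⁴.

I_x ≈ 1.282 × 10⁴ cm⁴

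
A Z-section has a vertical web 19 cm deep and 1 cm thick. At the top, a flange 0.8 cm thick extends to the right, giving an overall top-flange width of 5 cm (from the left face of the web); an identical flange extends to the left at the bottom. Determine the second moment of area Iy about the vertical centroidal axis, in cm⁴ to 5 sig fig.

Split into non-overlapping primitives; take the origin at the lower-left of the bounding box.
Web: 1 × 19, A = 19 cm², x = 4.5 cm, Ī = 1.583333 cm⁴.
Top flange (beyond web): 4 × 0.8, A = 3.2 cm², x = 7 cm, Ī = 4.266667 cm⁴.
Bottom flange (beyond web): 4 × 0.8, A = 3.2 cm², x = 2 cm, Ī = 4.266667 cm⁴.
Centroid: x̄ = ΣA·x / ΣA = 4.5 cm.
Transfer each piece to the vertical centroidal axis using Ī + A·d² with d = x − 4.5:
  web: d = 0 cm → contributes +1.583333 cm⁴
  top flange (beyond web): d = 2.5 cm → contributes +24.26667 cm⁴
  bottom flange (beyond web): d = -2.5 cm → contributes +24.26667 cm⁴
Total I = 50.11667 cm⁴.

Iy ≈ 50.117 cm⁴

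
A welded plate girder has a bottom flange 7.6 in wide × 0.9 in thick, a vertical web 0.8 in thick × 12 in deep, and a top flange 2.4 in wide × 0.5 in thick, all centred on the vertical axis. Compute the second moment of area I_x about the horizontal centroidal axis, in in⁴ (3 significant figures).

Break the section into simple shapes (no overlaps), measuring from the bottom-left corner of the bounding box.
Bottom plate: 7.6 × 0.9, A = 6.84 in², y = 0.45 in, Ī = 0.4617 in⁴.
Web plate: 0.8 × 12, A = 9.6 in², y = 6.9 in, Ī = 115.2 in⁴.
Top plate: 2.4 × 0.5, A = 1.2 in², y = 13.15 in, Ī = 0.025 in⁴.
Centroid: ȳ = ΣA·y / ΣA = 4.8241 in.
Transfer each piece to the horizontal centroidal axis using Ī + A·d² with d = y − 4.8241:
  bottom plate: d = -4.3741 in → contributes +131.33 in⁴
  web plate: d = 2.0759 in → contributes +156.57 in⁴
  top plate: d = 8.3259 in → contributes +83.209 in⁴
Total I = 371.11 in⁴.

I_x ≈ 371 in⁴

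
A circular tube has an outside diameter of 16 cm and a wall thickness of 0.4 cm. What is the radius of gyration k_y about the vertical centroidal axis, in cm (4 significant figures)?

k_y ≈ 5.517 cm

Break the section into simple shapes (no overlaps), measuring from the bottom-left corner of the bounding box.
Outer circle: ⌀16, A = 201.062 cm², x = 8 cm, Ī = 3216.99 cm⁴.
Bore (subtracted): ⌀15.2, A = 181.458 cm², x = 8 cm, Ī = 2620.26 cm⁴.
By symmetry the centroid is at mid-width, x̄ = 8 cm.
All pieces are centred on the vertical centroidal axis, so I = ΣĪ (holes subtracted) = 596.732 cm⁴.
Radius of gyration: k = √(I/A) = √(596.732 / 19.6035) = 5.51725 cm.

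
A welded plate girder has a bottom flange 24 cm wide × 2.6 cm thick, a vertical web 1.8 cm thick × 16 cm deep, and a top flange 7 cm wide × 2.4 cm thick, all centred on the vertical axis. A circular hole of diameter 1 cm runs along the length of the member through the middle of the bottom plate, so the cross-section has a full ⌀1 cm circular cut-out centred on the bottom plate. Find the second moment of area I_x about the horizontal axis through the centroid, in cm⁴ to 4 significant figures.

Break the section into simple shapes (no overlaps), measuring from the bottom-left corner of the bounding box.
Bottom plate: 24 × 2.6, A = 62.4 cm², y = 1.3 cm, Ī = 35.152 cm⁴.
Web plate: 1.8 × 16, A = 28.8 cm², y = 10.6 cm, Ī = 614.4 cm⁴.
Top plate: 7 × 2.4, A = 16.8 cm², y = 19.8 cm, Ī = 8.064 cm⁴.
Hole (subtracted): ⌀1, A = 0.785398 cm², y = 1.3 cm, Ī = 0.0490874 cm⁴.
Centroid: ȳ = ΣA·y / ΣA = 6.69703 cm.
Transfer each piece to the horizontal axis through the centroid using Ī + A·d² with d = y − 6.69703:
  bottom plate: d = -5.39703 cm → contributes +1852.73 cm⁴
  web plate: d = 3.90297 cm → contributes +1053.12 cm⁴
  top plate: d = 13.103 cm → contributes +2892.42 cm⁴
  hole: d = -5.39703 cm → contributes −22.9261 cm⁴
Total I = 5775.34 cm⁴.

I_x ≈ 5775 cm⁴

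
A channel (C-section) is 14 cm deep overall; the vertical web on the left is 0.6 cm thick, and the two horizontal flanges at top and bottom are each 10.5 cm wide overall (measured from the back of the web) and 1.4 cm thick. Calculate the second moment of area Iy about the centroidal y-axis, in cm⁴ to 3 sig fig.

Iy ≈ 404 cm⁴

Split into non-overlapping primitives; take the origin at the lower-left of the bounding box.
Web: 0.6 × 14, A = 8.4 cm², x = 0.3 cm, Ī = 0.252 cm⁴.
Top flange (beyond web): 9.9 × 1.4, A = 13.86 cm², x = 5.55 cm, Ī = 113.2 cm⁴.
Bottom flange (beyond web): 9.9 × 1.4, A = 13.86 cm², x = 5.55 cm, Ī = 113.2 cm⁴.
Centroid: x̄ = ΣA·x / ΣA = 4.3291 cm.
Transfer each piece to the centroidal y-axis using Ī + A·d² with d = x − 4.3291:
  web: d = -4.0291 cm → contributes +136.61 cm⁴
  top flange (beyond web): d = 1.2209 cm → contributes +133.86 cm⁴
  bottom flange (beyond web): d = 1.2209 cm → contributes +133.86 cm⁴
Total I = 404.34 cm⁴.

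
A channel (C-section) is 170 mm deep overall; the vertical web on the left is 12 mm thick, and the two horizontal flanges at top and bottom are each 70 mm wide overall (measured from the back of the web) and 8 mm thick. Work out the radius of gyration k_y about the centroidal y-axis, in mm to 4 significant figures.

k_y ≈ 18.95 mm

Break the section into simple shapes (no overlaps), measuring from the bottom-left corner of the bounding box.
Web: 12 × 170, A = 2 040 mm², x = 6 mm, Ī = 24 480 mm⁴.
Top flange (beyond web): 58 × 8, A = 464 mm², x = 41 mm, Ī = 130 075 mm⁴.
Bottom flange (beyond web): 58 × 8, A = 464 mm², x = 41 mm, Ī = 130 075 mm⁴.
Centroid: x̄ = ΣA·x / ΣA = 16.9434 mm.
Transfer each piece to the centroidal y-axis using Ī + A·d² with d = x − 16.9434:
  web: d = -10.9434 mm → contributes +268 786 mm⁴
  top flange (beyond web): d = 24.0566 mm → contributes +398 601 mm⁴
  bottom flange (beyond web): d = 24.0566 mm → contributes +398 601 mm⁴
Total I = 1 065 988 mm⁴.
Radius of gyration: k = √(I/A) = √(1 065 988 / 2 968) = 18.9515 mm.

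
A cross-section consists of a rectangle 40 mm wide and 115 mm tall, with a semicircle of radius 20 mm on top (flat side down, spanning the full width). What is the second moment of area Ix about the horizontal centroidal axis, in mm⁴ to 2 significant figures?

Treat the section as a set of non-overlapping primitives; coordinates are from the bounding-box lower-left.
Rectangular body: 40 × 115, A = 4 600 mm², y = 57.5 mm, Ī = 5 069 583 mm⁴.
Semicircular cap: semicircle r = 20, A = 628.3 mm², y = 123.5 mm, Ī = 17 561 mm⁴.
Centroid: ȳ = ΣA·y / ΣA = 65.43 mm.
Transfer each piece to the horizontal centroidal axis using Ī + A·d² with d = y − 65.43:
  rectangular body: d = -7.93 mm → contributes +5 358 869 mm⁴
  semicircular cap: d = 58.06 mm → contributes +2 135 458 mm⁴
Total I = 7 494 327 mm⁴.

Ix ≈ 7.5 × 10⁶ mm⁴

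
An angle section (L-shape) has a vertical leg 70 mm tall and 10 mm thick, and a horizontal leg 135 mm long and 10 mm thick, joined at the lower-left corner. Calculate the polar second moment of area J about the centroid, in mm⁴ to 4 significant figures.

J ≈ 4.378 × 10⁶ mm⁴

Split into non-overlapping primitives; take the origin at the lower-left of the bounding box.
Vertical leg: 10 × 70, A = 700 mm², y = 35 mm, Ī = 285 833 mm⁴.
Horizontal leg (remainder): 125 × 10, A = 1 250 mm², y = 5 mm, Ī = 10416.7 mm⁴.
Centroid: ȳ = ΣA·y / ΣA = 15.7692 mm.
Transfer each piece to the centroidal x-axis using Ī + A·d² with d = y − 15.7692:
  vertical leg: d = 19.2308 mm → contributes +544 709 mm⁴
  horizontal leg (remainder): d = -10.7692 mm → contributes +155 387 mm⁴
Total I = 700 096 mm⁴.
For the y-axis: x̄ = 48.2692 mm.
Repeating about the centroidal y-axis gives I_y = 3 677 909 mm⁴.
Polar second moment: J = I_x + I_y = 4 378 005 mm⁴.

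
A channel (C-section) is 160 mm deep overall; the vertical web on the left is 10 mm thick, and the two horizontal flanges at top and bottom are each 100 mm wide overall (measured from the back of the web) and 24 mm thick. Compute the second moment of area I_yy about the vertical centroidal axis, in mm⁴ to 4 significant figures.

I_yy ≈ 5.848 × 10⁶ mm⁴

Break the section into simple shapes (no overlaps), measuring from the bottom-left corner of the bounding box.
Web: 10 × 160, A = 1 600 mm², x = 5 mm, Ī = 13333.3 mm⁴.
Top flange (beyond web): 90 × 24, A = 2 160 mm², x = 55 mm, Ī = 1 458 000 mm⁴.
Bottom flange (beyond web): 90 × 24, A = 2 160 mm², x = 55 mm, Ī = 1 458 000 mm⁴.
Centroid: x̄ = ΣA·x / ΣA = 41.4865 mm.
Transfer each piece to the vertical centroidal axis using Ī + A·d² with d = x − 41.4865:
  web: d = -36.4865 mm → contributes +2 143 355 mm⁴
  top flange (beyond web): d = 13.5135 mm → contributes +1 852 449 mm⁴
  bottom flange (beyond web): d = 13.5135 mm → contributes +1 852 449 mm⁴
Total I = 5 848 252 mm⁴.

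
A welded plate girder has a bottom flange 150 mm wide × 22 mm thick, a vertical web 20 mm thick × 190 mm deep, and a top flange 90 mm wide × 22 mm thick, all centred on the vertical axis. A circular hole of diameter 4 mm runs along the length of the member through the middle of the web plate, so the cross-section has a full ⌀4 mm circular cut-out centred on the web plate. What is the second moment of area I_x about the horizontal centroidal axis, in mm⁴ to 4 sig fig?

I_x ≈ 6.881 × 10⁷ mm⁴

Break the section into simple shapes (no overlaps), measuring from the bottom-left corner of the bounding box.
Bottom plate: 150 × 22, A = 3 300 mm², y = 11 mm, Ī = 133 100 mm⁴.
Web plate: 20 × 190, A = 3 800 mm², y = 117 mm, Ī = 11 431 667 mm⁴.
Top plate: 90 × 22, A = 1 980 mm², y = 223 mm, Ī = 79 860 mm⁴.
Hole (subtracted): ⌀4, A = 12.5664 mm², y = 117 mm, Ī = 12.5664 mm⁴.
Centroid: ȳ = ΣA·y / ΣA = 101.569 mm.
Transfer each piece to the horizontal centroidal axis using Ī + A·d² with d = y − 101.569:
  bottom plate: d = -90.569 mm → contributes +27 202 126 mm⁴
  web plate: d = 15.431 mm → contributes +12 336 512 mm⁴
  top plate: d = 121.431 mm → contributes +29 275 949 mm⁴
  hole: d = 15.431 mm → contributes −3004.84 mm⁴
Total I = 68 811 582 mm⁴.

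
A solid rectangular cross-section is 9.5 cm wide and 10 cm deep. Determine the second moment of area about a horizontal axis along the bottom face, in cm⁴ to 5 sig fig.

The section: 9.5 × 10, A = 95 cm², y = 5 cm, Ī = 791.6667 cm⁴.
Transfer it to the base of the section using Ī + A·d² with d = y − 0:
  the section: d = 5 cm → contributes +3166.667 cm⁴
Total I = 3166.667 cm⁴.

I_base ≈ 3166.7 cm⁴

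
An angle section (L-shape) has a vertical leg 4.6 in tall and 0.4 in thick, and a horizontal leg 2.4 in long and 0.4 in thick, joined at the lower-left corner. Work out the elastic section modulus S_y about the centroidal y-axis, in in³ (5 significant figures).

S_y ≈ 0.59580 in³

Break the section into simple shapes (no overlaps), measuring from the bottom-left corner of the bounding box.
Vertical leg: 0.4 × 4.6, A = 1.84 in², x = 0.2 in, Ī = 0.02453333 in⁴.
Horizontal leg (remainder): 2 × 0.4, A = 0.8 in², x = 1.4 in, Ī = 0.2666667 in⁴.
Centroid: x̄ = ΣA·x / ΣA = 0.5636364 in.
Transfer each piece to the centroidal y-axis using Ī + A·d² with d = x − 0.5636364:
  vertical leg: d = -0.3636364 in → contributes +0.2678391 in⁴
  horizontal leg (remainder): d = 0.8363636 in → contributes +0.82627 in⁴
Total I = 1.094109 in⁴.
Extreme fibre distance c = 1.836364 in; S = I/c = 0.595802 in³.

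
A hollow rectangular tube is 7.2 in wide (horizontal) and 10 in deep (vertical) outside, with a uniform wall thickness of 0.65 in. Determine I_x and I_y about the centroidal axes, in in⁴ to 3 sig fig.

Decompose the section into non-overlapping parts with the origin at the bottom-left of its bounding rectangle.
Outer rectangle: 7.2 × 10, A = 72 in², y = 5 in, Ī = 600 in⁴.
Inner void (subtracted): 5.9 × 8.7, A = 51.33 in², y = 5 in, Ī = 323.76 in⁴.
By symmetry the centroid is at mid-height, ȳ = 5 in.
All pieces are centred on the centroidal x-axis, so I = ΣĪ (holes subtracted) = 276.24 in⁴.
Repeating about the centroidal y-axis gives I_y = 162.14 in⁴.

I_x ≈ 276 in⁴, I_y ≈ 162 in⁴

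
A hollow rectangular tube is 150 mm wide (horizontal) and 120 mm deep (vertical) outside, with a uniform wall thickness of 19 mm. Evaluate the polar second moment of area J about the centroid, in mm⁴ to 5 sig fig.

J ≈ 4.0604 × 10⁷ mm⁴

Break the section into simple shapes (no overlaps), measuring from the bottom-left corner of the bounding box.
Outer rectangle: 150 × 120, A = 18 000 mm², y = 60 mm, Ī = 21 600 000 mm⁴.
Inner void (subtracted): 112 × 82, A = 9 184 mm², y = 60 mm, Ī = 5 146 101 mm⁴.
By symmetry the centroid is at mid-height, ȳ = 60 mm.
All pieces are centred on the centroidal x-axis, so I = ΣĪ (holes subtracted) = 16 453 899 mm⁴.
Repeating about the centroidal y-axis gives I_y = 24 149 659 mm⁴.
Polar second moment: J = I_x + I_y = 40 603 557 mm⁴.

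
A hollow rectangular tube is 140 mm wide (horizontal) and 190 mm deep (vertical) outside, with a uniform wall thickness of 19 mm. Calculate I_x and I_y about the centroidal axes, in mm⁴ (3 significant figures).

Treat the section as a set of non-overlapping primitives; coordinates are from the bounding-box lower-left.
Outer rectangle: 140 × 190, A = 26 600 mm², y = 95 mm, Ī = 80 021 667 mm⁴.
Inner void (subtracted): 102 × 152, A = 15 504 mm², y = 95 mm, Ī = 29 850 368 mm⁴.
By symmetry the centroid is at mid-height, ȳ = 95 mm.
All pieces are centred on the centroidal x-axis, so I = ΣĪ (holes subtracted) = 50 171 299 mm⁴.
Repeating about the centroidal y-axis gives I_y = 30 004 699 mm⁴.

I_x ≈ 5.02 × 10⁷ mm⁴, I_y ≈ 3.00 × 10⁷ mm⁴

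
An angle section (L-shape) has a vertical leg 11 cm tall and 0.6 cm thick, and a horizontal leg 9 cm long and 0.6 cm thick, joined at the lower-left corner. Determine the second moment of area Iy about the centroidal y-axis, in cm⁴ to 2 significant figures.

Iy ≈ 88 cm⁴

Break the section into simple shapes (no overlaps), measuring from the bottom-left corner of the bounding box.
Vertical leg: 0.6 × 11, A = 6.6 cm², x = 0.3 cm, Ī = 0.198 cm⁴.
Horizontal leg (remainder): 8.4 × 0.6, A = 5.04 cm², x = 4.8 cm, Ī = 29.64 cm⁴.
Centroid: x̄ = ΣA·x / ΣA = 2.248 cm.
Transfer each piece to the centroidal y-axis using Ī + A·d² with d = x − 2.248:
  vertical leg: d = -1.948 cm → contributes +25.25 cm⁴
  horizontal leg (remainder): d = 2.552 cm → contributes +62.45 cm⁴
Total I = 87.7 cm⁴.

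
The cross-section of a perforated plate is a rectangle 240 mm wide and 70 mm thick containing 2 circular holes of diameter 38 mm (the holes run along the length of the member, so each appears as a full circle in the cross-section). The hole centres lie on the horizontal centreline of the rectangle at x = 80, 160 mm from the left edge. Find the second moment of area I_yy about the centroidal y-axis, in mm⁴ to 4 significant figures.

I_yy ≈ 7.681 × 10⁷ mm⁴

Break the section into simple shapes (no overlaps), measuring from the bottom-left corner of the bounding box.
Plate: 240 × 70, A = 16 800 mm², x = 120 mm, Ī = 80 640 000 mm⁴.
Hole 1 (subtracted): ⌀38, A = 1134.11 mm², x = 80 mm, Ī = 102 354 mm⁴.
Hole 2 (subtracted): ⌀38, A = 1134.11 mm², x = 160 mm, Ī = 102 354 mm⁴.
By symmetry the centroid is at mid-width, x̄ = 120 mm.
Transfer each piece to the centroidal y-axis using Ī + A·d² with d = x − 120:
  plate: d = 0 mm → contributes +80 640 000 mm⁴
  hole 1: d = -40 mm → contributes −1 916 938 mm⁴
  hole 2: d = 40 mm → contributes −1 916 938 mm⁴
Total I = 76 806 124 mm⁴.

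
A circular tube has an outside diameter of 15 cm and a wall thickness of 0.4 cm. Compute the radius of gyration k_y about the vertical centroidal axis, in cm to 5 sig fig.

Break the section into simple shapes (no overlaps), measuring from the bottom-left corner of the bounding box.
Outer circle: ⌀15, A = 176.7146 cm², x = 7.5 cm, Ī = 2485.049 cm⁴.
Bore (subtracted): ⌀14.2, A = 158.3677 cm², x = 7.5 cm, Ī = 1995.829 cm⁴.
By symmetry the centroid is at mid-width, x̄ = 7.5 cm.
All pieces are centred on the vertical centroidal axis, so I = ΣĪ (holes subtracted) = 489.2201 cm⁴.
Radius of gyration: k = √(I/A) = √(489.2201 / 18.3469) = 5.163816 cm.

k_y ≈ 5.1638 cm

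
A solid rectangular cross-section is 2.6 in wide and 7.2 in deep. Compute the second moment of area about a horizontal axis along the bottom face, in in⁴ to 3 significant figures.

I_base ≈ 323 in⁴

The section: 2.6 × 7.2, A = 18.72 in², y = 3.6 in, Ī = 80.87 in⁴.
Transfer it to the bottom edge using Ī + A·d² with d = y − 0:
  the section: d = 3.6 in → contributes +323.48 in⁴
Total I = 323.48 in⁴.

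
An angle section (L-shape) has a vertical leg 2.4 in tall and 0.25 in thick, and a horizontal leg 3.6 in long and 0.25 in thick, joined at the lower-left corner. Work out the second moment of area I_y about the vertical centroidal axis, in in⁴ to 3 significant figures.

Split into non-overlapping primitives; take the origin at the lower-left of the bounding box.
Vertical leg: 0.25 × 2.4, A = 0.6 in², x = 0.125 in, Ī = 0.003125 in⁴.
Horizontal leg (remainder): 3.35 × 0.25, A = 0.8375 in², x = 1.925 in, Ī = 0.78324 in⁴.
Centroid: x̄ = ΣA·x / ΣA = 1.1737 in.
Transfer each piece to the vertical centroidal axis using Ī + A·d² with d = x − 1.1737:
  vertical leg: d = -1.0487 in → contributes +0.66298 in⁴
  horizontal leg (remainder): d = 0.7513 in → contributes +1.256 in⁴
Total I = 1.919 in⁴.

I_y ≈ 1.92 in⁴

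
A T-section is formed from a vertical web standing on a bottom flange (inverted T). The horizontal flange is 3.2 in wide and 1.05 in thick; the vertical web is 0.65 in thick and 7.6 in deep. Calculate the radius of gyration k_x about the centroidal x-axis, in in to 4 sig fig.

Split into non-overlapping primitives; take the origin at the lower-left of the bounding box.
Flange: 3.2 × 1.05, A = 3.36 in², y = 0.525 in, Ī = 0.3087 in⁴.
Web: 0.65 × 7.6, A = 4.94 in², y = 4.85 in, Ī = 23.7779 in⁴.
Centroid: ȳ = ΣA·y / ΣA = 3.09916 in.
Transfer each piece to the centroidal x-axis using Ī + A·d² with d = y − 3.09916:
  flange: d = -2.57416 in → contributes +22.573 in⁴
  web: d = 1.75084 in → contributes +38.9212 in⁴
Total I = 61.4942 in⁴.
Radius of gyration: k = √(I/A) = √(61.4942 / 8.3) = 2.72194 in.

k_x ≈ 2.722 in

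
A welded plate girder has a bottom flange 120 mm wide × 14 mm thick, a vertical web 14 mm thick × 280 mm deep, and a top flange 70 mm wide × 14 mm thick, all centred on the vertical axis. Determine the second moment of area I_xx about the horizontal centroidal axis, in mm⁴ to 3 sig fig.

I_xx ≈ 8.15 × 10⁷ mm⁴

Treat the section as a set of non-overlapping primitives; coordinates are from the bounding-box lower-left.
Bottom plate: 120 × 14, A = 1 680 mm², y = 7 mm, Ī = 27 440 mm⁴.
Web plate: 14 × 280, A = 3 920 mm², y = 154 mm, Ī = 25 610 667 mm⁴.
Top plate: 70 × 14, A = 980 mm², y = 301 mm, Ī = 16 007 mm⁴.
Centroid: ȳ = ΣA·y / ΣA = 138.36 mm.
Transfer each piece to the horizontal centroidal axis using Ī + A·d² with d = y − 138.36:
  bottom plate: d = -131.36 mm → contributes +29 017 347 mm⁴
  web plate: d = 15.638 mm → contributes +26 569 328 mm⁴
  top plate: d = 162.64 mm → contributes +25 938 198 mm⁴
Total I = 81 524 872 mm⁴.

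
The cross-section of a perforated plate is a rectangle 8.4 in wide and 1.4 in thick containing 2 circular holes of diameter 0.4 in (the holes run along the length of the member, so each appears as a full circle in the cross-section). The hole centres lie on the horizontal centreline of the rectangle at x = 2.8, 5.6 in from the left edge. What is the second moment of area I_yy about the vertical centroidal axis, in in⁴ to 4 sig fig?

Decompose the section into non-overlapping parts with the origin at the bottom-left of its bounding rectangle.
Plate: 8.4 × 1.4, A = 11.76 in², x = 4.2 in, Ī = 69.1488 in⁴.
Hole 1 (subtracted): ⌀0.4, A = 0.125664 in², x = 2.8 in, Ī = 0.00125664 in⁴.
Hole 2 (subtracted): ⌀0.4, A = 0.125664 in², x = 5.6 in, Ī = 0.00125664 in⁴.
By symmetry the centroid is at mid-width, x̄ = 4.2 in.
Transfer each piece to the vertical centroidal axis using Ī + A·d² with d = x − 4.2:
  plate: d = 0 in → contributes +69.1488 in⁴
  hole 1: d = -1.4 in → contributes −0.247558 in⁴
  hole 2: d = 1.4 in → contributes −0.247558 in⁴
Total I = 68.6537 in⁴.

I_yy ≈ 68.65 in⁴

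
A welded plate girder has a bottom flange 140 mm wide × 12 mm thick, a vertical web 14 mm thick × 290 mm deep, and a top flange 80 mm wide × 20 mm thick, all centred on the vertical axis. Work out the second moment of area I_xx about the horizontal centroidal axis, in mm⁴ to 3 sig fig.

Decompose the section into non-overlapping parts with the origin at the bottom-left of its bounding rectangle.
Bottom plate: 140 × 12, A = 1 680 mm², y = 6 mm, Ī = 20 160 mm⁴.
Web plate: 14 × 290, A = 4 060 mm², y = 157 mm, Ī = 28 453 833 mm⁴.
Top plate: 80 × 20, A = 1 600 mm², y = 312 mm, Ī = 53 333 mm⁴.
Centroid: ȳ = ΣA·y / ΣA = 156.23 mm.
Transfer each piece to the horizontal centroidal axis using Ī + A·d² with d = y − 156.23:
  bottom plate: d = -150.23 mm → contributes +37 934 230 mm⁴
  web plate: d = 0.77384 mm → contributes +28 456 265 mm⁴
  top plate: d = 155.77 mm → contributes +38 878 117 mm⁴
Total I = 105 268 611 mm⁴.

I_xx ≈ 1.05 × 10⁸ mm⁴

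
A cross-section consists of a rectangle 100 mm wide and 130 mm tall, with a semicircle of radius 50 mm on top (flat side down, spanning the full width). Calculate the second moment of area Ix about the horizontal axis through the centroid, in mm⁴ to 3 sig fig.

Ix ≈ 4.14 × 10⁷ mm⁴

Break the section into simple shapes (no overlaps), measuring from the bottom-left corner of the bounding box.
Rectangular body: 100 × 130, A = 13 000 mm², y = 65 mm, Ī = 18 308 333 mm⁴.
Semicircular cap: semicircle r = 50, A = 3 927 mm², y = 151.22 mm, Ī = 685 981 mm⁴.
Centroid: ȳ = ΣA·y / ΣA = 85.003 mm.
Transfer each piece to the horizontal axis through the centroid using Ī + A·d² with d = y − 85.003:
  rectangular body: d = -20.003 mm → contributes +23 509 806 mm⁴
  semicircular cap: d = 66.218 mm → contributes +17 905 053 mm⁴
Total I = 41 414 859 mm⁴.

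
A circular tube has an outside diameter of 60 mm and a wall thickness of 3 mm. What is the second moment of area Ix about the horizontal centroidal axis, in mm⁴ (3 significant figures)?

Decompose the section into non-overlapping parts with the origin at the bottom-left of its bounding rectangle.
Outer circle: ⌀60, A = 2827.4 mm², y = 30 mm, Ī = 636 173 mm⁴.
Bore (subtracted): ⌀54, A = 2290.2 mm², y = 30 mm, Ī = 417 393 mm⁴.
By symmetry the centroid is at mid-height, ȳ = 30 mm.
All pieces are centred on the horizontal centroidal axis, so I = ΣĪ (holes subtracted) = 218 780 mm⁴.

Ix ≈ 2.19 × 10⁵ mm⁴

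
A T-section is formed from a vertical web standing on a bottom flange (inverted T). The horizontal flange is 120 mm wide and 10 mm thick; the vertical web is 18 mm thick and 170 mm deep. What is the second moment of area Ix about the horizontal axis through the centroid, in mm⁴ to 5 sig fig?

Treat the section as a set of non-overlapping primitives; coordinates are from the bounding-box lower-left.
Flange: 120 × 10, A = 1 200 mm², y = 5 mm, Ī = 10 000 mm⁴.
Web: 18 × 170, A = 3 060 mm², y = 95 mm, Ī = 7 369 500 mm⁴.
Centroid: ȳ = ΣA·y / ΣA = 69.64789 mm.
Transfer each piece to the horizontal axis through the centroid using Ī + A·d² with d = y − 69.64789:
  flange: d = -64.64789 mm → contributes +5 025 219 mm⁴
  web: d = 25.35211 mm → contributes +9 336 253 mm⁴
Total I = 14 361 472 mm⁴.

Ix ≈ 1.4361 × 10⁷ mm⁴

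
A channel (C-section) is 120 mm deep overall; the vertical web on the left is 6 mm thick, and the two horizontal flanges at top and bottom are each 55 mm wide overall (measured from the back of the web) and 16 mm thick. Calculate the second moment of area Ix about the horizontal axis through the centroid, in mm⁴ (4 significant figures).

Ix ≈ 5.137 × 10⁶ mm⁴

Split into non-overlapping primitives; take the origin at the lower-left of the bounding box.
Web: 6 × 120, A = 720 mm², y = 60 mm, Ī = 864 000 mm⁴.
Top flange (beyond web): 49 × 16, A = 784 mm², y = 112 mm, Ī = 16725.3 mm⁴.
Bottom flange (beyond web): 49 × 16, A = 784 mm², y = 8 mm, Ī = 16725.3 mm⁴.
By symmetry the centroid is at mid-height, ȳ = 60 mm.
Transfer each piece to the horizontal axis through the centroid using Ī + A·d² with d = y − 60:
  web: d = 0 mm → contributes +864 000 mm⁴
  top flange (beyond web): d = 52 mm → contributes +2 136 661 mm⁴
  bottom flange (beyond web): d = -52 mm → contributes +2 136 661 mm⁴
Total I = 5 137 323 mm⁴.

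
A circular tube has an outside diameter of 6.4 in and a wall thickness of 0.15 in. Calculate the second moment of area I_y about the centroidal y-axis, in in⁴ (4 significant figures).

I_y ≈ 14.39 in⁴

Split into non-overlapping primitives; take the origin at the lower-left of the bounding box.
Outer circle: ⌀6.4, A = 32.1699 in², x = 3.2 in, Ī = 82.355 in⁴.
Bore (subtracted): ⌀6.1, A = 29.2247 in², x = 3.2 in, Ī = 67.9656 in⁴.
By symmetry the centroid is at mid-width, x̄ = 3.2 in.
All pieces are centred on the centroidal y-axis, so I = ΣĪ (holes subtracted) = 14.3894 in⁴.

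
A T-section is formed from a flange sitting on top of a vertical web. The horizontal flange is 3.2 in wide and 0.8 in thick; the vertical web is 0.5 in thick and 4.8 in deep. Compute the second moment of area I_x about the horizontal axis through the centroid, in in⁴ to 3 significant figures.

I_x ≈ 14.5 in⁴

Decompose the section into non-overlapping parts with the origin at the bottom-left of its bounding rectangle.
Flange: 3.2 × 0.8, A = 2.56 in², y = 5.2 in, Ī = 0.13653 in⁴.
Web: 0.5 × 4.8, A = 2.4 in², y = 2.4 in, Ī = 4.608 in⁴.
Centroid: ȳ = ΣA·y / ΣA = 3.8452 in.
Transfer each piece to the horizontal axis through the centroid using Ī + A·d² with d = y − 3.8452:
  flange: d = 1.3548 in → contributes +4.8356 in⁴
  web: d = -1.4452 in → contributes +9.6204 in⁴
Total I = 14.456 in⁴.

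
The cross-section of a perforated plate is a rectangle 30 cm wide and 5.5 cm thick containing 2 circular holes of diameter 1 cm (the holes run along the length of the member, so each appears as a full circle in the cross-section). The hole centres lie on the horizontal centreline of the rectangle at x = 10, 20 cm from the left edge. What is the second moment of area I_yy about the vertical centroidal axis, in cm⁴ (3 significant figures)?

Treat the section as a set of non-overlapping primitives; coordinates are from the bounding-box lower-left.
Plate: 30 × 5.5, A = 165 cm², x = 15 cm, Ī = 12 375 cm⁴.
Hole 1 (subtracted): ⌀1, A = 0.7854 cm², x = 10 cm, Ī = 0.049087 cm⁴.
Hole 2 (subtracted): ⌀1, A = 0.7854 cm², x = 20 cm, Ī = 0.049087 cm⁴.
By symmetry the centroid is at mid-width, x̄ = 15 cm.
Transfer each piece to the vertical centroidal axis using Ī + A·d² with d = x − 15:
  plate: d = 0 cm → contributes +12 375 cm⁴
  hole 1: d = -5 cm → contributes −19.684 cm⁴
  hole 2: d = 5 cm → contributes −19.684 cm⁴
Total I = 12 336 cm⁴.

I_yy ≈ 1.23 × 10⁴ cm⁴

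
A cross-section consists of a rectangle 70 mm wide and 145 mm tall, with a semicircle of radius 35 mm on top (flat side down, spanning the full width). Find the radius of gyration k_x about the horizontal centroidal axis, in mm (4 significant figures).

Break the section into simple shapes (no overlaps), measuring from the bottom-left corner of the bounding box.
Rectangular body: 70 × 145, A = 10 150 mm², y = 72.5 mm, Ī = 17 783 646 mm⁴.
Semicircular cap: semicircle r = 35, A = 1924.23 mm², y = 159.854 mm, Ī = 164 704 mm⁴.
Centroid: ȳ = ΣA·y / ΣA = 86.4214 mm.
Transfer each piece to the horizontal centroidal axis using Ī + A·d² with d = y − 86.4214:
  rectangular body: d = -13.9214 mm → contributes +19 750 760 mm⁴
  semicircular cap: d = 73.4331 mm → contributes +10 540 936 mm⁴
Total I = 30 291 696 mm⁴.
Radius of gyration: k = √(I/A) = √(30 291 696 / 12074.2) = 50.0878 mm.

k_x ≈ 50.09 mm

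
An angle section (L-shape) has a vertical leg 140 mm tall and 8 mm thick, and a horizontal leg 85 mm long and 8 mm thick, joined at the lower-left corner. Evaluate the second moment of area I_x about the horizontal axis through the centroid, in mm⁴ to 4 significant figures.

Treat the section as a set of non-overlapping primitives; coordinates are from the bounding-box lower-left.
Vertical leg: 8 × 140, A = 1 120 mm², y = 70 mm, Ī = 1 829 333 mm⁴.
Horizontal leg (remainder): 77 × 8, A = 616 mm², y = 4 mm, Ī = 3285.33 mm⁴.
Centroid: ȳ = ΣA·y / ΣA = 46.5806 mm.
Transfer each piece to the horizontal axis through the centroid using Ī + A·d² with d = y − 46.5806:
  vertical leg: d = 23.4194 mm → contributes +2 443 615 mm⁴
  horizontal leg (remainder): d = -42.5806 mm → contributes +1 120 162 mm⁴
Total I = 3 563 777 mm⁴.

I_x ≈ 3.564 × 10⁶ mm⁴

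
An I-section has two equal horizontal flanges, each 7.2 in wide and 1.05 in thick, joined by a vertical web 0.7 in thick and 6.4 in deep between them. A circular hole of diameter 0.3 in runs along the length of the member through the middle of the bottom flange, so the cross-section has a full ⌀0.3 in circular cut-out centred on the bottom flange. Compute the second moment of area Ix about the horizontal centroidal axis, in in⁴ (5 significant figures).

Break the section into simple shapes (no overlaps), measuring from the bottom-left corner of the bounding box.
Bottom flange: 7.2 × 1.05, A = 7.56 in², y = 0.525 in, Ī = 0.694575 in⁴.
Web: 0.7 × 6.4, A = 4.48 in², y = 4.25 in, Ī = 15.29173 in⁴.
Top flange: 7.2 × 1.05, A = 7.56 in², y = 7.975 in, Ī = 0.694575 in⁴.
Hole (subtracted): ⌀0.3, A = 0.07068583 in², y = 0.525 in, Ī = 0.0003976078 in⁴.
Centroid: ȳ = ΣA·y / ΣA = 4.263483 in.
Transfer each piece to the horizontal centroidal axis using Ī + A·d² with d = y − 4.263483:
  bottom flange: d = -3.738483 in → contributes +106.355 in⁴
  web: d = -0.01348254 in → contributes +15.29255 in⁴
  top flange: d = 3.711517 in → contributes +104.8363 in⁴
  hole: d = -3.738483 in → contributes −0.9883206 in⁴
Total I = 225.4956 in⁴.

Ix ≈ 225.50 in⁴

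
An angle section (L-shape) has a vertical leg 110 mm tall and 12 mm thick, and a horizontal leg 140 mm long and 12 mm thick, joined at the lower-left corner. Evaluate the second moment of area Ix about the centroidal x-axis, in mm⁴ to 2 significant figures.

Ix ≈ 3.1 × 10⁶ mm⁴

Treat the section as a set of non-overlapping primitives; coordinates are from the bounding-box lower-left.
Vertical leg: 12 × 110, A = 1 320 mm², y = 55 mm, Ī = 1 331 000 mm⁴.
Horizontal leg (remainder): 128 × 12, A = 1 536 mm², y = 6 mm, Ī = 18 432 mm⁴.
Centroid: ȳ = ΣA·y / ΣA = 28.65 mm.
Transfer each piece to the centroidal x-axis using Ī + A·d² with d = y − 28.65:
  vertical leg: d = 26.35 mm → contributes +2 247 710 mm⁴
  horizontal leg (remainder): d = -22.65 mm → contributes +806 230 mm⁴
Total I = 3 053 940 mm⁴.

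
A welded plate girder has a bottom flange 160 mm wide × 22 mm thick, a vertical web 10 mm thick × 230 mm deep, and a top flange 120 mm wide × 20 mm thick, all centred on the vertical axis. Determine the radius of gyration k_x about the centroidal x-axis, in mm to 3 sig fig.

k_x ≈ 111 mm

Treat the section as a set of non-overlapping primitives; coordinates are from the bounding-box lower-left.
Bottom plate: 160 × 22, A = 3 520 mm², y = 11 mm, Ī = 141 973 mm⁴.
Web plate: 10 × 230, A = 2 300 mm², y = 137 mm, Ī = 10 139 167 mm⁴.
Top plate: 120 × 20, A = 2 400 mm², y = 262 mm, Ī = 80 000 mm⁴.
Centroid: ȳ = ΣA·y / ΣA = 119.54 mm.
Transfer each piece to the centroidal x-axis using Ī + A·d² with d = y − 119.54:
  bottom plate: d = -108.54 mm → contributes +41 610 964 mm⁴
  web plate: d = 17.46 mm → contributes +10 840 314 mm⁴
  top plate: d = 142.46 mm → contributes +48 787 544 mm⁴
Total I = 101 238 822 mm⁴.
Radius of gyration: k = √(I/A) = √(101 238 822 / 8 220) = 110.98 mm.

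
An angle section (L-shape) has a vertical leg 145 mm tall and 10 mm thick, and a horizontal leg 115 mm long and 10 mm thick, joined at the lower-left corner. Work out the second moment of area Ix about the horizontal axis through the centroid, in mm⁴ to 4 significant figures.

Ix ≈ 5.324 × 10⁶ mm⁴

Decompose the section into non-overlapping parts with the origin at the bottom-left of its bounding rectangle.
Vertical leg: 10 × 145, A = 1 450 mm², y = 72.5 mm, Ī = 2 540 521 mm⁴.
Horizontal leg (remainder): 105 × 10, A = 1 050 mm², y = 5 mm, Ī = 8 750 mm⁴.
Centroid: ȳ = ΣA·y / ΣA = 44.15 mm.
Transfer each piece to the horizontal axis through the centroid using Ī + A·d² with d = y − 44.15:
  vertical leg: d = 28.35 mm → contributes +3 705 918 mm⁴
  horizontal leg (remainder): d = -39.15 mm → contributes +1 618 109 mm⁴
Total I = 5 324 027 mm⁴.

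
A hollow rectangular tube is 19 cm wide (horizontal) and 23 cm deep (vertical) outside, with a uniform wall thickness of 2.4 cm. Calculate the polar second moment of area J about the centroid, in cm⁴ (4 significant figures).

Split into non-overlapping primitives; take the origin at the lower-left of the bounding box.
Outer rectangle: 19 × 23, A = 437 cm², y = 11.5 cm, Ī = 19264.4 cm⁴.
Inner void (subtracted): 14.2 × 18.2, A = 258.44 cm², y = 11.5 cm, Ī = 7133.81 cm⁴.
By symmetry the centroid is at mid-height, ȳ = 11.5 cm.
All pieces are centred on the centroidal x-axis, so I = ΣĪ (holes subtracted) = 12130.6 cm⁴.
Repeating about the centroidal y-axis gives I_y = 8803.76 cm⁴.
Polar second moment: J = I_x + I_y = 20934.4 cm⁴.

J ≈ 2.093 × 10⁴ cm⁴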